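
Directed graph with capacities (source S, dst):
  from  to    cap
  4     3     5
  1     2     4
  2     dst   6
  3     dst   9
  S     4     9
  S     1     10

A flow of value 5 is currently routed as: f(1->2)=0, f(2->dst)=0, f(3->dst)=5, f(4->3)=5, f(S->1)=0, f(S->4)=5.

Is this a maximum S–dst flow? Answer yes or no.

No

Residual path S->1->2->dst has bottleneck 4 > 0.
Pushing 4 along it raises the flow to 9, so the given flow is not maximum.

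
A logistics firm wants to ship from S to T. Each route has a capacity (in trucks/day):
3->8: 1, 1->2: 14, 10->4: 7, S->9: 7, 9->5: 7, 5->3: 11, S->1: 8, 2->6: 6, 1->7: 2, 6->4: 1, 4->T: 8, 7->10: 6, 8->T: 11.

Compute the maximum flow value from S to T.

4

Augment S->9->5->3->8->T: bottleneck 1. Total 1.
Augment S->1->7->10->4->T: bottleneck 2. Total 3.
Augment S->1->2->6->4->T: bottleneck 1. Total 4.
No augmenting path remains in the residual graph.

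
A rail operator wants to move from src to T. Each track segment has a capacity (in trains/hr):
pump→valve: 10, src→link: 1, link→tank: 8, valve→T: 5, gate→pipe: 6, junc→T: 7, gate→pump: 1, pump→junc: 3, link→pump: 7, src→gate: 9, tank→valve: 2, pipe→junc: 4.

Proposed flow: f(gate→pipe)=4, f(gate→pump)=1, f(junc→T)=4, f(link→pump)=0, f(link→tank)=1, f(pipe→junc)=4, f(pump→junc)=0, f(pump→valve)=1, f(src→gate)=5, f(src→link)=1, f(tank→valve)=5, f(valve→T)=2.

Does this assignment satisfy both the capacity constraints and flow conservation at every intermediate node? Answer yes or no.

No

Capacity violated on tank→valve: flow 5 > capacity 2.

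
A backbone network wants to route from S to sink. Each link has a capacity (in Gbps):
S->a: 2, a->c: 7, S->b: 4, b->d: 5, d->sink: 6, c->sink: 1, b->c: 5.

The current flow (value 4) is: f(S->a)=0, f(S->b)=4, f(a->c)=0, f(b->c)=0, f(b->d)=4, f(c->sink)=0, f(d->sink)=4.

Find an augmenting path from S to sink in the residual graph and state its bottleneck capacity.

S->a->c->sink, bottleneck 1

Residual along S->a->c->sink: S->a: 2, a->c: 7, c->sink: 1.
Bottleneck = min = 1.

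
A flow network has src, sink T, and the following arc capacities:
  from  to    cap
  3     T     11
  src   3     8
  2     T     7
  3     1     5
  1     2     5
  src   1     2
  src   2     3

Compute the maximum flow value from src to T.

Augment src→3→T: bottleneck 8. Total 8.
Augment src→2→T: bottleneck 3. Total 11.
Augment src→1→2→T: bottleneck 2. Total 13.
No augmenting path remains in the residual graph.

13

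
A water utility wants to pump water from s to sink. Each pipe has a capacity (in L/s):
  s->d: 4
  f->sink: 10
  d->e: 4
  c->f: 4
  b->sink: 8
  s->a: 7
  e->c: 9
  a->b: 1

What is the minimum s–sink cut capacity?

Max flow = 5 (via 2 augmenting paths).
In the residual at optimum, the set reachable from s is {a, s}.
Cut edges: a->b (cap 1), s->d (cap 4). Sum = 5.

5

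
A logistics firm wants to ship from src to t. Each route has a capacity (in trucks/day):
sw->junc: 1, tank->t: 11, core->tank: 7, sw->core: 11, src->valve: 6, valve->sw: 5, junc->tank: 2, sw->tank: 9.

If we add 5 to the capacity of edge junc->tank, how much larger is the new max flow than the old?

0

Original max flow = 5.
Edge junc->tank does not cross the min cut (source side {src, valve}), so extra capacity there cannot help.
New max flow = 5. Increase = 0.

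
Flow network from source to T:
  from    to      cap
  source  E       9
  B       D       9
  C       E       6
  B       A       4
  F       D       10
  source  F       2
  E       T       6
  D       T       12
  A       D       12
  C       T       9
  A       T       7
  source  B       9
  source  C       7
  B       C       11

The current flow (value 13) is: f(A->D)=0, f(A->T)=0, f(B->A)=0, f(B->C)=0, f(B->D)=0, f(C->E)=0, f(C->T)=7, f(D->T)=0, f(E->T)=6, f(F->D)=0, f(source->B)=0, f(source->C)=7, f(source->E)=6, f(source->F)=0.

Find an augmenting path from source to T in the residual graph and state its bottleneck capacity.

Residual along source->B->C->T: source->B: 9, B->C: 11, C->T: 2.
Bottleneck = min = 2.

source->B->C->T, bottleneck 2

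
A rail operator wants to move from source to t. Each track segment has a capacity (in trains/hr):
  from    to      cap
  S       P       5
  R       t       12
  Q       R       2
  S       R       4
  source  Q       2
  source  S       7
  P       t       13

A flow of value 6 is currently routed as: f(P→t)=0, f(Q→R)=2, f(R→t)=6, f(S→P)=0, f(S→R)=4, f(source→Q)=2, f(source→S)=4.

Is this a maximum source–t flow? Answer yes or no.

No

Residual path source→S→P→t has bottleneck 3 > 0.
Pushing 3 along it raises the flow to 9, so the given flow is not maximum.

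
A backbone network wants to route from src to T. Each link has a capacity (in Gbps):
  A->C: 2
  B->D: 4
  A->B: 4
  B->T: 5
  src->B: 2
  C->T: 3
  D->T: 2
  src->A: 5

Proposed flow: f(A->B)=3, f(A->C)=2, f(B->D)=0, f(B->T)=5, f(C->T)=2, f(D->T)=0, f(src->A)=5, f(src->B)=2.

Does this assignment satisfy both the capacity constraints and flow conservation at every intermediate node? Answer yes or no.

Every edge has 0 ≤ f(e) ≤ cap(e).
At each intermediate node, inflow equals outflow.

Yes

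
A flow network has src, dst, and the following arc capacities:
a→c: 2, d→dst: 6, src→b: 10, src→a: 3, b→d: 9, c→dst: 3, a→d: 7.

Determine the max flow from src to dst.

8

Augment src→a→c→dst: bottleneck 2. Total 2.
Augment src→a→d→dst: bottleneck 1. Total 3.
Augment src→b→d→dst: bottleneck 5. Total 8.
No augmenting path remains in the residual graph.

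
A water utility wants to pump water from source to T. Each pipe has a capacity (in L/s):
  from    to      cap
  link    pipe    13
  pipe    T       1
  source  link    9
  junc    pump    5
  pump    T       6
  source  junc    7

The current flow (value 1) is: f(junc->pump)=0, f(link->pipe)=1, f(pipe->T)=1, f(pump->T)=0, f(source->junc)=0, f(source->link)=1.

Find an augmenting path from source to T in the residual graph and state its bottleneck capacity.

Residual along source->junc->pump->T: source->junc: 7, junc->pump: 5, pump->T: 6.
Bottleneck = min = 5.

source->junc->pump->T, bottleneck 5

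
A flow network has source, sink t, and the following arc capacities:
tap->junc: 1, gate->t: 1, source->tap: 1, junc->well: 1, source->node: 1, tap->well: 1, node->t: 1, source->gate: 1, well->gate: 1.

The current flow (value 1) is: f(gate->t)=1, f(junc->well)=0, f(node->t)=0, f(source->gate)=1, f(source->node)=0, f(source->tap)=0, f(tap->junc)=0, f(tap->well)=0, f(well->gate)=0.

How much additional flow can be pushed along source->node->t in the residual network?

1

Residual capacities along the path: source->node: 1, node->t: 1.
Minimum is 1.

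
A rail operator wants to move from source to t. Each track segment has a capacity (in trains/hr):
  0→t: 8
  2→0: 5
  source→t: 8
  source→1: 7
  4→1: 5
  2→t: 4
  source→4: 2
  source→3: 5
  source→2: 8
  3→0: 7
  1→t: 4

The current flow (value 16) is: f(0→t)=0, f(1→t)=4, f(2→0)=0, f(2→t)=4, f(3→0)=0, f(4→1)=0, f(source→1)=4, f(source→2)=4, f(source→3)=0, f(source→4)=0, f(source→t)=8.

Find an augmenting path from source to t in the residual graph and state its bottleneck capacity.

source→2→0→t, bottleneck 4

Residual along source→2→0→t: source→2: 4, 2→0: 5, 0→t: 8.
Bottleneck = min = 4.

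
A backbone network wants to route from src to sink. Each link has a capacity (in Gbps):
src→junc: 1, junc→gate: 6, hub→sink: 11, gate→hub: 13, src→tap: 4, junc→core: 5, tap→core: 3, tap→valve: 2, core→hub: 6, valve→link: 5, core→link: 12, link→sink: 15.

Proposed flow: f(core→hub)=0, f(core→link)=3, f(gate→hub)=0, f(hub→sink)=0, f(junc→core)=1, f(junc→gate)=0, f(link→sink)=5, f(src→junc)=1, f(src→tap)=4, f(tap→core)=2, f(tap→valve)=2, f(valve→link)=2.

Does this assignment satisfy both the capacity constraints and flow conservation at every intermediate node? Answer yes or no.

Every edge has 0 ≤ f(e) ≤ cap(e).
At each intermediate node, inflow equals outflow.

Yes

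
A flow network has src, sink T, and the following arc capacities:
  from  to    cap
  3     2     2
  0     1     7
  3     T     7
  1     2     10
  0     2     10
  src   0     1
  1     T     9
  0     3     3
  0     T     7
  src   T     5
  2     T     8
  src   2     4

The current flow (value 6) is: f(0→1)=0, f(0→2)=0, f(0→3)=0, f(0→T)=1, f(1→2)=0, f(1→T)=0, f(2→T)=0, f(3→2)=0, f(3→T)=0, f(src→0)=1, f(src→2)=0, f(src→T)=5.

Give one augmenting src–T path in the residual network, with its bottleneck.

src→2→T, bottleneck 4

Residual along src→2→T: src→2: 4, 2→T: 8.
Bottleneck = min = 4.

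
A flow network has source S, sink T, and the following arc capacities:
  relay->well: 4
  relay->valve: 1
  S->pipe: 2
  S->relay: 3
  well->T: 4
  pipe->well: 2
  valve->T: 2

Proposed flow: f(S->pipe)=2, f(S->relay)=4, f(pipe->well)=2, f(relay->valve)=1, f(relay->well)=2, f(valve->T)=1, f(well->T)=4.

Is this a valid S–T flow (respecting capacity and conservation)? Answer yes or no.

Capacity violated on S->relay: flow 4 > capacity 3.

No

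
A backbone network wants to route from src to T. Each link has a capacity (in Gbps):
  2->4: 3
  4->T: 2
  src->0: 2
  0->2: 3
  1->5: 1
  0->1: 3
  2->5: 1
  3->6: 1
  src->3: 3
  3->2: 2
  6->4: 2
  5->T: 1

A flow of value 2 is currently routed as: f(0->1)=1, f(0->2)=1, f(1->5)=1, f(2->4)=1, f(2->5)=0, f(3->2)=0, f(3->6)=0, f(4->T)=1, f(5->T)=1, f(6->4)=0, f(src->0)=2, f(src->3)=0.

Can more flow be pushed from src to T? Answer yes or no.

Yes

Residual path src->3->2->4->T has bottleneck 1 > 0.
Pushing 1 along it raises the flow to 3, so the given flow is not maximum.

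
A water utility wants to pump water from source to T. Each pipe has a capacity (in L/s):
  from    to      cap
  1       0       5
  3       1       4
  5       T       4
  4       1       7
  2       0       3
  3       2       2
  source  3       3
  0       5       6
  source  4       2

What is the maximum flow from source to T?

4

Augment source->3->1->0->5->T: bottleneck 3. Total 3.
Augment source->4->1->0->5->T: bottleneck 1. Total 4.
No augmenting path remains in the residual graph.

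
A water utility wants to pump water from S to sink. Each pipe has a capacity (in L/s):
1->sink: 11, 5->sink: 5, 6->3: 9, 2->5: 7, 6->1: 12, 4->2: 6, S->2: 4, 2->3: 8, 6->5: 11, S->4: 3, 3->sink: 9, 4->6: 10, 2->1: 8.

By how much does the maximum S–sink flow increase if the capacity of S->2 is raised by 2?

2

Original max flow = 7.
After raising cap(S->2), augmenting paths through that edge carry 2 more units.
New max flow = 9. Increase = 2.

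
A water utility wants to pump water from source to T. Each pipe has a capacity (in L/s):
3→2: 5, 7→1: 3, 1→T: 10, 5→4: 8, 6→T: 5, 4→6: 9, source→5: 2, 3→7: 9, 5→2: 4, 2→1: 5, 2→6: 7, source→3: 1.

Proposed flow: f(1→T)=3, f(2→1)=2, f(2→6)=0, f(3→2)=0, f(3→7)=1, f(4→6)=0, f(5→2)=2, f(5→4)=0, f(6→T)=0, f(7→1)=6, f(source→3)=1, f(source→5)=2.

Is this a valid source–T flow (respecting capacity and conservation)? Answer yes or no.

No

Capacity violated on 7→1: flow 6 > capacity 3.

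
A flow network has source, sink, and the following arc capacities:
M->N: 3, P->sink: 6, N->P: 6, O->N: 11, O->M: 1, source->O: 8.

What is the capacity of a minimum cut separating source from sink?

6

Max flow = 6 (via 1 augmenting path).
In the residual at optimum, the set reachable from source is {M, N, O, source}.
Cut edges: N->P (cap 6). Sum = 6.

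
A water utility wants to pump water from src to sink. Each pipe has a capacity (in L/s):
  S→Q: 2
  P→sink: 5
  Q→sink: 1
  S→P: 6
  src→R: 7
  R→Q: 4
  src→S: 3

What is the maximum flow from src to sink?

4

Augment src→S→P→sink: bottleneck 3. Total 3.
Augment src→R→Q→sink: bottleneck 1. Total 4.
No augmenting path remains in the residual graph.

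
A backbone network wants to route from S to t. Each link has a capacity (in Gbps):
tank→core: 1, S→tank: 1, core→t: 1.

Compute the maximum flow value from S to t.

Augment S→tank→core→t: bottleneck 1. Total 1.
No augmenting path remains in the residual graph.

1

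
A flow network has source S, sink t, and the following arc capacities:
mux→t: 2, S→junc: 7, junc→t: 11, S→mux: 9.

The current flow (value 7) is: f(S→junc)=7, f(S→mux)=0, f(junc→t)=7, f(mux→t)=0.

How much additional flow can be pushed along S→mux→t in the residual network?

Residual capacities along the path: S→mux: 9, mux→t: 2.
Minimum is 2.

2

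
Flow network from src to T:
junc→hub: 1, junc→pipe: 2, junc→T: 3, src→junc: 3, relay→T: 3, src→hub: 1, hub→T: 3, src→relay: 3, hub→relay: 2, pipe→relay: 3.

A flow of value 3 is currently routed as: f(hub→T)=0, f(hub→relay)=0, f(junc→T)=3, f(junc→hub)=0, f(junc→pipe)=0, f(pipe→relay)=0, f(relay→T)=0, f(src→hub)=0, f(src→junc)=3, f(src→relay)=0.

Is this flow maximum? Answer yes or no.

No

Residual path src→hub→T has bottleneck 1 > 0.
Pushing 1 along it raises the flow to 4, so the given flow is not maximum.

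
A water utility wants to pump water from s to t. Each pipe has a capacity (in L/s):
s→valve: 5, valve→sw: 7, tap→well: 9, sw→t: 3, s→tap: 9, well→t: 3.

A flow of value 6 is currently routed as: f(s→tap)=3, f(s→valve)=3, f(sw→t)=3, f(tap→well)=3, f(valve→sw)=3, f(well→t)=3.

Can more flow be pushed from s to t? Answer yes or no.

No

Residual reachable from s: {s, sw, tap, valve, well}; t is not reachable.
Saturated cut: sw→t, well→t with total capacity 6 = current flow value. Flow is maximum.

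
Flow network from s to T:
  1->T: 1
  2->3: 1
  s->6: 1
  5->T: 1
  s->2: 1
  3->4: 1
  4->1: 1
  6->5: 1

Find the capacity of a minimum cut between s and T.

2

Max flow = 2 (via 2 augmenting paths).
In the residual at optimum, the set reachable from s is {s}.
Cut edges: s->6 (cap 1), s->2 (cap 1). Sum = 2.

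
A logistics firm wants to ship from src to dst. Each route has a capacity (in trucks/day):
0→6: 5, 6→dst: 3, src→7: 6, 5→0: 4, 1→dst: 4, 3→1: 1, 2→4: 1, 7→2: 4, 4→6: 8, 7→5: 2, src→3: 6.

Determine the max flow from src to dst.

4

Augment src→3→1→dst: bottleneck 1. Total 1.
Augment src→7→5→0→6→dst: bottleneck 2. Total 3.
Augment src→7→2→4→6→dst: bottleneck 1. Total 4.
No augmenting path remains in the residual graph.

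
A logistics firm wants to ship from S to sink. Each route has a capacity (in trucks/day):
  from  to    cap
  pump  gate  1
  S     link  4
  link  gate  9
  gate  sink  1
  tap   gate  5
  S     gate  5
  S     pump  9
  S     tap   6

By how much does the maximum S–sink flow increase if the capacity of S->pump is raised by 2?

Original max flow = 1.
Edge S->pump does not cross the min cut (source side {S, gate, link, pump, tap}), so extra capacity there cannot help.
New max flow = 1. Increase = 0.

0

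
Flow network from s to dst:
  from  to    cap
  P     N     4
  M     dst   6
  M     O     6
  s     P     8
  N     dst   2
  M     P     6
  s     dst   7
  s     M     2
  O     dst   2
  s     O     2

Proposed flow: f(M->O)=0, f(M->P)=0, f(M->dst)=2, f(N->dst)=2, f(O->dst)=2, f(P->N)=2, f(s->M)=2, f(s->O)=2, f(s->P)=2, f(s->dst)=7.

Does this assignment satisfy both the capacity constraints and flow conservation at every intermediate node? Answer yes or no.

Yes

Every edge has 0 ≤ f(e) ≤ cap(e).
At each intermediate node, inflow equals outflow.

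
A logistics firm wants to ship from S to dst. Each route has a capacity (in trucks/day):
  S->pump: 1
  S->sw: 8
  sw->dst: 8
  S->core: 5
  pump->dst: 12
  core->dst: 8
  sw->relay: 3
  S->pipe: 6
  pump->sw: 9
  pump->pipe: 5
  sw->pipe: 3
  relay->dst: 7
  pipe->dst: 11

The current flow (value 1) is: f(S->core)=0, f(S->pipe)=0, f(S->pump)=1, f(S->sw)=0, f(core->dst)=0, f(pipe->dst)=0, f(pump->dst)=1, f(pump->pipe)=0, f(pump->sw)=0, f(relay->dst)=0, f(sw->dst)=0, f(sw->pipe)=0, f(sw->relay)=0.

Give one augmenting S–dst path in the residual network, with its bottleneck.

Residual along S->sw->dst: S->sw: 8, sw->dst: 8.
Bottleneck = min = 8.

S->sw->dst, bottleneck 8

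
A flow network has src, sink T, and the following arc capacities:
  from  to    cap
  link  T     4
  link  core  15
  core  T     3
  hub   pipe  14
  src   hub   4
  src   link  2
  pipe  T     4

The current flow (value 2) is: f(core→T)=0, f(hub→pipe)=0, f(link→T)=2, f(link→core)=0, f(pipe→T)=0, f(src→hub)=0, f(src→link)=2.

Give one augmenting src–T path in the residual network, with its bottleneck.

src→hub→pipe→T, bottleneck 4

Residual along src→hub→pipe→T: src→hub: 4, hub→pipe: 14, pipe→T: 4.
Bottleneck = min = 4.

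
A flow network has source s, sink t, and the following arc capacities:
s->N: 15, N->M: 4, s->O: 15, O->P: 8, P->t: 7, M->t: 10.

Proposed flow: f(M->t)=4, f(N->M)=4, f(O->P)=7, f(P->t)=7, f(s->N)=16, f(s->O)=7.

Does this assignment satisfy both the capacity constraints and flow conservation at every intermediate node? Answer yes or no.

Capacity violated on s->N: flow 16 > capacity 15.

No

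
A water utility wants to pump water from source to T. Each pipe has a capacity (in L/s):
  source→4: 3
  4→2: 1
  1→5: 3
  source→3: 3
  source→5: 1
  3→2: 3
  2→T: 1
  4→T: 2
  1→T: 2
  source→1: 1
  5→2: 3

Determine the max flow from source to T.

Augment source→1→T: bottleneck 1. Total 1.
Augment source→4→T: bottleneck 2. Total 3.
Augment source→5→2→T: bottleneck 1. Total 4.
No augmenting path remains in the residual graph.

4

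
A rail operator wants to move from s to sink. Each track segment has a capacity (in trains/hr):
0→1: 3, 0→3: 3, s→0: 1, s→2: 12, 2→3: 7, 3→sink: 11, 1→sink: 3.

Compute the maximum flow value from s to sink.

Augment s→2→3→sink: bottleneck 7. Total 7.
Augment s→0→3→sink: bottleneck 1. Total 8.
No augmenting path remains in the residual graph.

8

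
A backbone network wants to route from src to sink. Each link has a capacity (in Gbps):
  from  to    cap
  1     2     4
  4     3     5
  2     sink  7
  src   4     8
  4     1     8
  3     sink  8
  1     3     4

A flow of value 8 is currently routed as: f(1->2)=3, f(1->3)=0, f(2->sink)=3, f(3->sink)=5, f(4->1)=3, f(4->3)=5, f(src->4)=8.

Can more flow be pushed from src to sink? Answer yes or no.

No

Residual reachable from src: {src}; sink is not reachable.
Saturated cut: src->4 with total capacity 8 = current flow value. Flow is maximum.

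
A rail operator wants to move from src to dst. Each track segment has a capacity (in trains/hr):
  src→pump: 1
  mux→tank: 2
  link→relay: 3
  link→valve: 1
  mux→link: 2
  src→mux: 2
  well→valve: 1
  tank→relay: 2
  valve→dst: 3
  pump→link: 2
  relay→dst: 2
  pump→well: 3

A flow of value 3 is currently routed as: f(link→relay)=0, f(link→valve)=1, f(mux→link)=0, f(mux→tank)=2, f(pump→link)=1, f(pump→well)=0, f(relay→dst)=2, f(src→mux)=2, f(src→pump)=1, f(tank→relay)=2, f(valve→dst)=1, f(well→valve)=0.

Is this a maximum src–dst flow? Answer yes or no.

Yes

Residual reachable from src: {src}; dst is not reachable.
Saturated cut: src→mux, src→pump with total capacity 3 = current flow value. Flow is maximum.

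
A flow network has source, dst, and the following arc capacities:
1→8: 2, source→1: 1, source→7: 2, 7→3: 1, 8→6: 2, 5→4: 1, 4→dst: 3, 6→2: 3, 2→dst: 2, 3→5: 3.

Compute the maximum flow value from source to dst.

2

Augment source→7→3→5→4→dst: bottleneck 1. Total 1.
Augment source→1→8→6→2→dst: bottleneck 1. Total 2.
No augmenting path remains in the residual graph.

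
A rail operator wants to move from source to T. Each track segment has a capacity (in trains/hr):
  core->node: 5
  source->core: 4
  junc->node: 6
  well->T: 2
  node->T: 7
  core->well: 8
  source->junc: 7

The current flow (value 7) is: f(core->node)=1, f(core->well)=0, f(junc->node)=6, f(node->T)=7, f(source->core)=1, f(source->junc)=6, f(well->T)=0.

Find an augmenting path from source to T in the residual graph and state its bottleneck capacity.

Residual along source->core->well->T: source->core: 3, core->well: 8, well->T: 2.
Bottleneck = min = 2.

source->core->well->T, bottleneck 2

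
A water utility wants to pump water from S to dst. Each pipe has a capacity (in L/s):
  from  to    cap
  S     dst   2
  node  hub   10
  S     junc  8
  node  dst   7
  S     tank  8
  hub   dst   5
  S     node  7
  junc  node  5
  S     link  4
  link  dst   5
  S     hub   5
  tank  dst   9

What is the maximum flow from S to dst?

Augment S→dst: bottleneck 2. Total 2.
Augment S→tank→dst: bottleneck 8. Total 10.
Augment S→link→dst: bottleneck 4. Total 14.
Augment S→node→dst: bottleneck 7. Total 21.
Augment S→hub→dst: bottleneck 5. Total 26.
No augmenting path remains in the residual graph.

26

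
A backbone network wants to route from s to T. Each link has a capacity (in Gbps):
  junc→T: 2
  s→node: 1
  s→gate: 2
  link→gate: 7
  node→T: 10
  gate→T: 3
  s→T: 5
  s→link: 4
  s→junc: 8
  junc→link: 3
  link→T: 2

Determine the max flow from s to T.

13

Augment s→T: bottleneck 5. Total 5.
Augment s→junc→T: bottleneck 2. Total 7.
Augment s→link→T: bottleneck 2. Total 9.
Augment s→gate→T: bottleneck 2. Total 11.
Augment s→node→T: bottleneck 1. Total 12.
Augment s→link→gate→T: bottleneck 1. Total 13.
No augmenting path remains in the residual graph.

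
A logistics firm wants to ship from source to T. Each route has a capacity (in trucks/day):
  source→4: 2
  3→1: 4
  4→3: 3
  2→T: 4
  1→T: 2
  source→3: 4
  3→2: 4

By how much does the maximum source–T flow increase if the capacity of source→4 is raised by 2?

0

Original max flow = 6.
Even with extra capacity on source→4, another cut of capacity 6 remains binding.
New max flow = 6. Increase = 0.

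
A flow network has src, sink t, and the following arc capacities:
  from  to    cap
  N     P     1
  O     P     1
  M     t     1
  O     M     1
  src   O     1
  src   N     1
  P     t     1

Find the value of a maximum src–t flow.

2

Augment src→O→M→t: bottleneck 1. Total 1.
Augment src→N→P→t: bottleneck 1. Total 2.
No augmenting path remains in the residual graph.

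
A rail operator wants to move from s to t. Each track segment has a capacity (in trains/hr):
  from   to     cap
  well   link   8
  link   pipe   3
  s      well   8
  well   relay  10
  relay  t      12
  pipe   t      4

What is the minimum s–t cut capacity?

8

Max flow = 8 (via 1 augmenting path).
In the residual at optimum, the set reachable from s is {s}.
Cut edges: s→well (cap 8). Sum = 8.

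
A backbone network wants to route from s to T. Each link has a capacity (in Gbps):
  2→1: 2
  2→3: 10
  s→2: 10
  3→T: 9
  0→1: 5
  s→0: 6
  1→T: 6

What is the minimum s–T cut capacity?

Max flow = 15 (via 3 augmenting paths).
In the residual at optimum, the set reachable from s is {0, s}.
Cut edges: s→2 (cap 10), 0→1 (cap 5). Sum = 15.

15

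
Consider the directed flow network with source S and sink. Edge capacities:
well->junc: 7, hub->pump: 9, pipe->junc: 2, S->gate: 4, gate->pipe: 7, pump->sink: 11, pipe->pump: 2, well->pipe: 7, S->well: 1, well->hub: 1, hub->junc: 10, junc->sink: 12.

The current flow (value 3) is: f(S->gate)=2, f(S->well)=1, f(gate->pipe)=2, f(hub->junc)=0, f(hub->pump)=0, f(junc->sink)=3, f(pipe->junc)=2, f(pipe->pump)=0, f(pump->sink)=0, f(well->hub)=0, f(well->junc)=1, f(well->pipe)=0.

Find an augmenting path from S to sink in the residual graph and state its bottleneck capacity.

Residual along S->gate->pipe->pump->sink: S->gate: 2, gate->pipe: 5, pipe->pump: 2, pump->sink: 11.
Bottleneck = min = 2.

S->gate->pipe->pump->sink, bottleneck 2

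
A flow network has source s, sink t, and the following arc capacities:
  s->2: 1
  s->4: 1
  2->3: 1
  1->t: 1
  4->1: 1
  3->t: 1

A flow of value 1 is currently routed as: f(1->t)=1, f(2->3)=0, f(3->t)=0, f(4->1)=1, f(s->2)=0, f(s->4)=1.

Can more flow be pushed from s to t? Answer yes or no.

Residual path s->2->3->t has bottleneck 1 > 0.
Pushing 1 along it raises the flow to 2, so the given flow is not maximum.

Yes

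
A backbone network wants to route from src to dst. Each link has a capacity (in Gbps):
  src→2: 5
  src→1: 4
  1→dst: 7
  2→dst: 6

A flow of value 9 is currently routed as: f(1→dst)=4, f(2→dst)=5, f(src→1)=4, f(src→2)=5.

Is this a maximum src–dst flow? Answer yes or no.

Residual reachable from src: {src}; dst is not reachable.
Saturated cut: src→2, src→1 with total capacity 9 = current flow value. Flow is maximum.

Yes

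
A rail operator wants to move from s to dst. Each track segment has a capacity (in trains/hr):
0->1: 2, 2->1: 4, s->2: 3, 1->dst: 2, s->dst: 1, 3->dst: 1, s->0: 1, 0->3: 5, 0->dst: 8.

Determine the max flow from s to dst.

Augment s->dst: bottleneck 1. Total 1.
Augment s->0->dst: bottleneck 1. Total 2.
Augment s->2->1->dst: bottleneck 2. Total 4.
No augmenting path remains in the residual graph.

4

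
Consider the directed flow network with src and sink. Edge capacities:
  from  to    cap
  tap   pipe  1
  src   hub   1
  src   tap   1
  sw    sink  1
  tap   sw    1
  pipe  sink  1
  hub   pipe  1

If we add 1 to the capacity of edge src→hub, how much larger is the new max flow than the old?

0

Original max flow = 2.
Even with extra capacity on src→hub, another cut of capacity 2 remains binding.
New max flow = 2. Increase = 0.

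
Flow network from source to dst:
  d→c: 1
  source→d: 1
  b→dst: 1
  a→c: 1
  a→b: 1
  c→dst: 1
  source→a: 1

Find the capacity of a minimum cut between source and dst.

2

Max flow = 2 (via 2 augmenting paths).
In the residual at optimum, the set reachable from source is {source}.
Cut edges: source→d (cap 1), source→a (cap 1). Sum = 2.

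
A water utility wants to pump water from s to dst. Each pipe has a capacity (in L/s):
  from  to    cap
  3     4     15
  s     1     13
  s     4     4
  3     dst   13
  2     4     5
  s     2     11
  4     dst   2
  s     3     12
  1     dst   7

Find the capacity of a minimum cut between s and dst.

21

Max flow = 21 (via 3 augmenting paths).
In the residual at optimum, the set reachable from s is {1, 2, 4, s}.
Cut edges: s->3 (cap 12), 1->dst (cap 7), 4->dst (cap 2). Sum = 21.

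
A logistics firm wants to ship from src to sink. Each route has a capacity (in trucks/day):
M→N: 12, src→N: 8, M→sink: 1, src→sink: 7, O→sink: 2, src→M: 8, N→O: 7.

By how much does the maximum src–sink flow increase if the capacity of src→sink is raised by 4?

Original max flow = 10.
After raising cap(src→sink), augmenting paths through that edge carry 4 more units.
New max flow = 14. Increase = 4.

4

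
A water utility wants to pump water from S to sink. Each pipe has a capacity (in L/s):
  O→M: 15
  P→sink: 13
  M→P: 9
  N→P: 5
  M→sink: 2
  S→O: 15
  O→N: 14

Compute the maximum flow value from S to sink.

Augment S→O→M→sink: bottleneck 2. Total 2.
Augment S→O→M→P→sink: bottleneck 9. Total 11.
Augment S→O→N→P→sink: bottleneck 4. Total 15.
No augmenting path remains in the residual graph.

15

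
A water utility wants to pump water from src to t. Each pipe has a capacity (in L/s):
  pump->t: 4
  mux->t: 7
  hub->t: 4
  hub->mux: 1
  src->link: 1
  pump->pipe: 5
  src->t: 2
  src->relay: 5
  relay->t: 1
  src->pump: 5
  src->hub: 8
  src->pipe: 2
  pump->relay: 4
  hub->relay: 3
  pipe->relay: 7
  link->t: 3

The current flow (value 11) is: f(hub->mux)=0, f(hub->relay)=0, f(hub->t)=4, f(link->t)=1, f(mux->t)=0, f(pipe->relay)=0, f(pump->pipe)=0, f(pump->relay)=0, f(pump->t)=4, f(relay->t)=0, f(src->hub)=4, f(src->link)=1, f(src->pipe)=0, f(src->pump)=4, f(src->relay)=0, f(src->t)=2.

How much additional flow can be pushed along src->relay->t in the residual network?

1

Residual capacities along the path: src->relay: 5, relay->t: 1.
Minimum is 1.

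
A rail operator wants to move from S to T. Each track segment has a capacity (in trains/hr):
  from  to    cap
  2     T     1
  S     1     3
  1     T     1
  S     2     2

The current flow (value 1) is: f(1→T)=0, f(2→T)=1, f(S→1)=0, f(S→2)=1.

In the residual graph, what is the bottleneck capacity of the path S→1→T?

Residual capacities along the path: S→1: 3, 1→T: 1.
Minimum is 1.

1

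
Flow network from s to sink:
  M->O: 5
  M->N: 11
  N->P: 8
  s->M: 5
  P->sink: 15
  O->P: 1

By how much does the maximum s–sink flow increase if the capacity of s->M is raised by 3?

Original max flow = 5.
After raising cap(s->M), augmenting paths through that edge carry 3 more units.
New max flow = 8. Increase = 3.

3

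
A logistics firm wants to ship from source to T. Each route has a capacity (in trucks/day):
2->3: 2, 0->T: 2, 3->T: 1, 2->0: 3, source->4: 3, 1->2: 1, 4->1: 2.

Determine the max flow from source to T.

Augment source->4->1->2->3->T: bottleneck 1. Total 1.
No augmenting path remains in the residual graph.

1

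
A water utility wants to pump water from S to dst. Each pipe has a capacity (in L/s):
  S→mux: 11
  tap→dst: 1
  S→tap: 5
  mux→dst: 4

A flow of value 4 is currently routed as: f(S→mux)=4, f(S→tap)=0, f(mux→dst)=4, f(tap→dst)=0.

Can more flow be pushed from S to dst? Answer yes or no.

Residual path S→tap→dst has bottleneck 1 > 0.
Pushing 1 along it raises the flow to 5, so the given flow is not maximum.

Yes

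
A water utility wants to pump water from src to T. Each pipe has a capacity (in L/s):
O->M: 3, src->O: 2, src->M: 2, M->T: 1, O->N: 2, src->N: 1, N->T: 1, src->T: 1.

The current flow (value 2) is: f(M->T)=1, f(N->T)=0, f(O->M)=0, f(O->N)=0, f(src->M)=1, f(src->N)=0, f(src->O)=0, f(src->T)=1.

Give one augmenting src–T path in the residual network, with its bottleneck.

src->N->T, bottleneck 1

Residual along src->N->T: src->N: 1, N->T: 1.
Bottleneck = min = 1.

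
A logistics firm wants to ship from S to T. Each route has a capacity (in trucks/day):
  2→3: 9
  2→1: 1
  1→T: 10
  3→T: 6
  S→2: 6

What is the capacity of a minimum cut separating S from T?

Max flow = 6 (via 2 augmenting paths).
In the residual at optimum, the set reachable from S is {S}.
Cut edges: S→2 (cap 6). Sum = 6.

6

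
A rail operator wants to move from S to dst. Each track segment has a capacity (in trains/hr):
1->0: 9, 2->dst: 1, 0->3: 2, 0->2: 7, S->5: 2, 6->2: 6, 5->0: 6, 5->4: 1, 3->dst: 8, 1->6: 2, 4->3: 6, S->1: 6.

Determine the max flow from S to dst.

4

Augment S->5->4->3->dst: bottleneck 1. Total 1.
Augment S->5->0->3->dst: bottleneck 1. Total 2.
Augment S->1->0->3->dst: bottleneck 1. Total 3.
Augment S->1->0->2->dst: bottleneck 1. Total 4.
No augmenting path remains in the residual graph.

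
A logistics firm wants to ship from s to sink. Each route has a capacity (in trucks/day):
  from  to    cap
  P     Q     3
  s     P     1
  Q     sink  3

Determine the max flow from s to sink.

1

Augment s→P→Q→sink: bottleneck 1. Total 1.
No augmenting path remains in the residual graph.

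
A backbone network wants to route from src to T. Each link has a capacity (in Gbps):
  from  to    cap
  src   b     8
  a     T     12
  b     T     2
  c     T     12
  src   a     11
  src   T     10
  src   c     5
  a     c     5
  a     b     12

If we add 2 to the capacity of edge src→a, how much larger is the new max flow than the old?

2

Original max flow = 28.
After raising cap(src→a), augmenting paths through that edge carry 2 more units.
New max flow = 30. Increase = 2.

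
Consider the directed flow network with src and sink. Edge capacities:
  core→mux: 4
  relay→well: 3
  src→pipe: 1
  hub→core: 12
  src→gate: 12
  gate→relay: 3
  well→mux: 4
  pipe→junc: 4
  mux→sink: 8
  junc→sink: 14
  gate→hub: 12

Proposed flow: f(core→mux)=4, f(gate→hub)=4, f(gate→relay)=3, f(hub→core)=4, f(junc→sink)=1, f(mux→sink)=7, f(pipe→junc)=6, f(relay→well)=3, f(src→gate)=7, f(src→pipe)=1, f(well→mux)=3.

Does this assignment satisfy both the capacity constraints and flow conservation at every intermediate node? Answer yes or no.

No

Capacity violated on pipe→junc: flow 6 > capacity 4.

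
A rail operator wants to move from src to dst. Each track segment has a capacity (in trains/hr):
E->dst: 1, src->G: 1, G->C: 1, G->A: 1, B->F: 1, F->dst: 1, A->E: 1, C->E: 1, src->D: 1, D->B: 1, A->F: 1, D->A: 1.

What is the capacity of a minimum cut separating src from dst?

2

Max flow = 2 (via 2 augmenting paths).
In the residual at optimum, the set reachable from src is {src}.
Cut edges: src->G (cap 1), src->D (cap 1). Sum = 2.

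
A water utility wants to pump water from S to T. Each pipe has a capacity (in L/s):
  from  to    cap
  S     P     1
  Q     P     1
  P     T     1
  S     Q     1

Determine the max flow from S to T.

Augment S→P→T: bottleneck 1. Total 1.
No augmenting path remains in the residual graph.

1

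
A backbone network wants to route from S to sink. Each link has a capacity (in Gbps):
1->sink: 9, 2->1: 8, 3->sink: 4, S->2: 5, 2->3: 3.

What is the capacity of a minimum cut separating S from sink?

Max flow = 5 (via 1 augmenting path).
In the residual at optimum, the set reachable from S is {S}.
Cut edges: S->2 (cap 5). Sum = 5.

5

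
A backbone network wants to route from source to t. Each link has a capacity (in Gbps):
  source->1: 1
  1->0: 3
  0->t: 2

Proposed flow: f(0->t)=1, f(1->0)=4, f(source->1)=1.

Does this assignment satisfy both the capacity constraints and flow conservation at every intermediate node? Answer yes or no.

No

Capacity violated on 1->0: flow 4 > capacity 3.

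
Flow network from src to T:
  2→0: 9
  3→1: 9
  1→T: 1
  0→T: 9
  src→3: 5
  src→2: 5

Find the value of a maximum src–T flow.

Augment src→2→0→T: bottleneck 5. Total 5.
Augment src→3→1→T: bottleneck 1. Total 6.
No augmenting path remains in the residual graph.

6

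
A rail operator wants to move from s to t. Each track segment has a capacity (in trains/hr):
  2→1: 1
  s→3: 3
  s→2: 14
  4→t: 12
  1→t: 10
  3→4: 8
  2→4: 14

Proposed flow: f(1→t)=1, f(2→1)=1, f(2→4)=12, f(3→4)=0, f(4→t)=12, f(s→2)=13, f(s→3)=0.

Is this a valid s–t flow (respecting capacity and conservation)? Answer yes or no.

Every edge has 0 ≤ f(e) ≤ cap(e).
At each intermediate node, inflow equals outflow.

Yes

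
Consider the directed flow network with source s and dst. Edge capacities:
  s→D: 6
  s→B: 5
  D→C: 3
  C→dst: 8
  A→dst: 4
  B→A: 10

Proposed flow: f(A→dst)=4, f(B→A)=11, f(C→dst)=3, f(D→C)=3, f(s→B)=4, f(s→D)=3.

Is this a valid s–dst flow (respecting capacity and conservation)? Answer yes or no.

No

Capacity violated on B→A: flow 11 > capacity 10.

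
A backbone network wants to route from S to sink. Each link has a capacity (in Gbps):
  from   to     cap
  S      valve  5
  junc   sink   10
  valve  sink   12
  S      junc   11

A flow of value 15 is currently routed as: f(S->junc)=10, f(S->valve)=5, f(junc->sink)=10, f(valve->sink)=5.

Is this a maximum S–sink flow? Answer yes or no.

Yes

Residual reachable from S: {S, junc}; sink is not reachable.
Saturated cut: S->valve, junc->sink with total capacity 15 = current flow value. Flow is maximum.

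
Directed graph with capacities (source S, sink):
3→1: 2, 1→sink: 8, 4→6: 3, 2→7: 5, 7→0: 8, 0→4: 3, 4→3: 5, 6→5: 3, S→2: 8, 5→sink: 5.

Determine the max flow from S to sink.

Augment S→2→7→0→4→6→5→sink: bottleneck 3. Total 3.
No augmenting path remains in the residual graph.

3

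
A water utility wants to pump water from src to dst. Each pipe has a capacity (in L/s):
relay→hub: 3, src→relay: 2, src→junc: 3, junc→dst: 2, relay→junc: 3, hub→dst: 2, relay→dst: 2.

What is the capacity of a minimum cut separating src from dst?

Max flow = 4 (via 2 augmenting paths).
In the residual at optimum, the set reachable from src is {junc, src}.
Cut edges: src→relay (cap 2), junc→dst (cap 2). Sum = 4.

4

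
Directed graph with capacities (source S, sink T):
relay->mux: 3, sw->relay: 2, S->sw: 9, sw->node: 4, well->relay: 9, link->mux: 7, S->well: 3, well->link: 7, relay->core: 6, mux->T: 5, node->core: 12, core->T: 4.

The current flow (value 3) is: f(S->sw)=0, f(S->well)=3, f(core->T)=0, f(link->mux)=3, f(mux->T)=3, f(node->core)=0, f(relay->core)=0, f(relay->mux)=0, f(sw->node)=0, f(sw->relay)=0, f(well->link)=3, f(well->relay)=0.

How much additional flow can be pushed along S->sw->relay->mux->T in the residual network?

2

Residual capacities along the path: S->sw: 9, sw->relay: 2, relay->mux: 3, mux->T: 2.
Minimum is 2.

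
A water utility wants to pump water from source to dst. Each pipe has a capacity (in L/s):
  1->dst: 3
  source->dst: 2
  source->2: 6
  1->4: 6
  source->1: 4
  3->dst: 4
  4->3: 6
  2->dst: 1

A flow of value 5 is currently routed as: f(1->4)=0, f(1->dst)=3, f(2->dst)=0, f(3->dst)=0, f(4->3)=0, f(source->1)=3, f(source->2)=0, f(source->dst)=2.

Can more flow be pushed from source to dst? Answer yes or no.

Residual path source->2->dst has bottleneck 1 > 0.
Pushing 1 along it raises the flow to 6, so the given flow is not maximum.

Yes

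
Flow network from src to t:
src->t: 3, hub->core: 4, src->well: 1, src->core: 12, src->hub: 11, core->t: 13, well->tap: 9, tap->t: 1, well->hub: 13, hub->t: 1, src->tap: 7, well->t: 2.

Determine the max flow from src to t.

Augment src->t: bottleneck 3. Total 3.
Augment src->well->t: bottleneck 1. Total 4.
Augment src->hub->t: bottleneck 1. Total 5.
Augment src->core->t: bottleneck 12. Total 17.
Augment src->tap->t: bottleneck 1. Total 18.
Augment src->hub->core->t: bottleneck 1. Total 19.
No augmenting path remains in the residual graph.

19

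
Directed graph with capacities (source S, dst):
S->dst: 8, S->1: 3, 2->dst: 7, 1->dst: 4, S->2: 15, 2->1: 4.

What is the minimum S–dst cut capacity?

Max flow = 19 (via 4 augmenting paths).
In the residual at optimum, the set reachable from S is {1, 2, S}.
Cut edges: S->dst (cap 8), 2->dst (cap 7), 1->dst (cap 4). Sum = 19.

19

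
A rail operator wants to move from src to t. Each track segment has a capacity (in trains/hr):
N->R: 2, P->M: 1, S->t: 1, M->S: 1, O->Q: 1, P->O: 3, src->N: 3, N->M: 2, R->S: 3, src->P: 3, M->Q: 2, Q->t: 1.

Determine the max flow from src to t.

2

Augment src->P->O->Q->t: bottleneck 1. Total 1.
Augment src->P->M->S->t: bottleneck 1. Total 2.
No augmenting path remains in the residual graph.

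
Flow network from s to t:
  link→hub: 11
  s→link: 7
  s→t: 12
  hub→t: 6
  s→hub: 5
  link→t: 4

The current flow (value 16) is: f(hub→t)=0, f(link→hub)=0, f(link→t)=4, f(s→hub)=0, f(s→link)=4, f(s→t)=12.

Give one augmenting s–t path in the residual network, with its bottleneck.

s→hub→t, bottleneck 5

Residual along s→hub→t: s→hub: 5, hub→t: 6.
Bottleneck = min = 5.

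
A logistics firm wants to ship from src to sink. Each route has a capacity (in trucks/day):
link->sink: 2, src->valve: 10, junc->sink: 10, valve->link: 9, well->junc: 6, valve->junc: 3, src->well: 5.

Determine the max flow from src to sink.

10

Augment src->valve->link->sink: bottleneck 2. Total 2.
Augment src->valve->junc->sink: bottleneck 3. Total 5.
Augment src->well->junc->sink: bottleneck 5. Total 10.
No augmenting path remains in the residual graph.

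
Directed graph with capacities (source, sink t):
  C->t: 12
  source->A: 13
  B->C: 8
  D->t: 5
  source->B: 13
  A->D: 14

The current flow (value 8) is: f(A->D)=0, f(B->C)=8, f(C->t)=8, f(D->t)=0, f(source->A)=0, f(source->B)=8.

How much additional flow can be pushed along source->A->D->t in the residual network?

5

Residual capacities along the path: source->A: 13, A->D: 14, D->t: 5.
Minimum is 5.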